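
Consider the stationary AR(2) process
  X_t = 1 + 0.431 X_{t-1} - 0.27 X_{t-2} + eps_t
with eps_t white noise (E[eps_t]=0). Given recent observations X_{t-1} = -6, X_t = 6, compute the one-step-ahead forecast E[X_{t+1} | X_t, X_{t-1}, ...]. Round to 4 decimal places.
E[X_{t+1} \mid \mathcal F_t] = 5.2060

For an AR(p) model X_t = c + sum_i phi_i X_{t-i} + eps_t, the
one-step-ahead conditional mean is
  E[X_{t+1} | X_t, ...] = c + sum_i phi_i X_{t+1-i}.
Substitute known values:
  E[X_{t+1} | ...] = 1 + (0.431) * (6) + (-0.27) * (-6)
                   = 5.2060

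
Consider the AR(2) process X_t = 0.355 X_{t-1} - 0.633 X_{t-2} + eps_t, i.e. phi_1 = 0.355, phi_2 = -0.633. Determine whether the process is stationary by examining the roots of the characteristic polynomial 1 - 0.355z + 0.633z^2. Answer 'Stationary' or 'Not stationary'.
\text{Stationary}

The AR(p) characteristic polynomial is P(z) = 1 - 0.355z + 0.633z^2.
Stationarity requires all roots to lie outside the unit circle, i.e. |z| > 1 for every root.
Set 1 + (-0.355) z + (0.633) z^2 = 0, i.e. a z^2 + b z + c = 0 with a = 0.633, b = -0.355, c = 1.
Discriminant D = b^2 - 4ac = (-0.355)^2 - 4*(0.633)*1 = 0.126025 - (2.532) = -2.405975.
D < 0, so the roots are the complex-conjugate pair z = (-b +/- i sqrt(-D)) / (2a) = 0.2804 +/- 1.2252i.
For a conjugate pair |z|^2 = z * conj(z) = (product of roots) = c/a = 1/(0.633) = 1.579779, so |z| = sqrt(1.579779) = 1.2569 for both roots.
Moduli of all roots: 1.2569, 1.2569.
All moduli strictly greater than 1? Yes.
Verdict: Stationary.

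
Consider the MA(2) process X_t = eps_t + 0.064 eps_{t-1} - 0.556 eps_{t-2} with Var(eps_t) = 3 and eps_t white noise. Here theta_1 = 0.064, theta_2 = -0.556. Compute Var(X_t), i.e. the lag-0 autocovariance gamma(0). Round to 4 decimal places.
\gamma(0) = 3.9397

For an MA(q) process X_t = eps_t + sum_i theta_i eps_{t-i} with
Var(eps_t) = sigma^2, the variance is
  gamma(0) = sigma^2 * (1 + sum_i theta_i^2).
  sum_i theta_i^2 = (0.064)^2 + (-0.556)^2 = 0.004096 + 0.309136 = 0.313232.
  gamma(0) = 3 * (1 + 0.313232) = 3 * 1.313232 = 3.939696, which rounds to 3.9397.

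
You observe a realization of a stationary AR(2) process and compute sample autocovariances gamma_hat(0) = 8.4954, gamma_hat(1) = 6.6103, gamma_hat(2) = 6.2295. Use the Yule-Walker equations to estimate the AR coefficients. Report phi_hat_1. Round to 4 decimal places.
\hat\phi_{1} = 0.5260

The Yule-Walker equations for an AR(p) process read, in matrix form,
  Gamma_p phi = r_p,   with   (Gamma_p)_{ij} = gamma(|i - j|),
                       (r_p)_i = gamma(i),   i,j = 1..p.
Substitute the sample gammas (Toeplitz matrix and right-hand side of size 2):
  Gamma_p = [[8.4954, 6.6103], [6.6103, 8.4954]]
  r_p     = [6.6103, 6.2295]
Written out:
  8.4954 phi_1 + 6.6103 phi_2 = 6.6103
  6.6103 phi_1 + 8.4954 phi_2 = 6.2295
Solve by Cramer's rule:
  det = gamma(0)^2 - gamma(1)^2 = (8.4954)^2 - (6.6103)^2 = 72.17182116 - 43.69606609 = 28.47575507
  phi_hat_1 = [gamma(1) gamma(0) - gamma(1) gamma(2)] / det = [(6.6103)(8.4954) - (6.6103)(6.2295)] / 28.47575507 = 14.97827877 / 28.47575507 = 0.526
  phi_hat_2 = [gamma(0) gamma(2) - gamma(1)^2] / det = [(8.4954)(6.2295) - (6.6103)^2] / 28.47575507 = 9.22602821 / 28.47575507 = 0.324
So phi_hat = [0.5260, 0.3240].
Therefore phi_hat_1 = 0.5260.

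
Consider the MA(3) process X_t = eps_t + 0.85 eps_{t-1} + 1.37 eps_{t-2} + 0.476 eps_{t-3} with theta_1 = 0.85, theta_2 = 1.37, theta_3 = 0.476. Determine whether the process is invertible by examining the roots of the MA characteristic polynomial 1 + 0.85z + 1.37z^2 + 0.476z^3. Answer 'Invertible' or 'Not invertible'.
\text{Not invertible}

The MA(q) characteristic polynomial is P(z) = 1 + 0.85z + 1.37z^2 + 0.476z^3.
Invertibility requires all roots to lie outside the unit circle, i.e. |z| > 1 for every root.
Degree 3: look for a simple real root z0 first, then factor out (1 - z/z0) and solve the remaining quadratic.
Testing z0 = -2.5: P(-2.5) = 1 + (0.85)(-2.5) + (1.37)(-2.5)^2 + (0.476)(-2.5)^3
  = 1 + (-2.125) + (8.5625) + (-7.4375) = 0.  So z_0 = -2.5 is a root, |z_0| = 2.5.
Divide out the factor (1 + 0.4 z) = (1 - z/z0) (since 1/z0 = -0.4):
  P(z) = (1 + 0.4 z)(1 + (0.45) z + (1.19) z^2)
  [check: z-coef 0.45 - (-0.4) = 0.85; z^2-coef 1.19 - (-0.4)(0.45) = 1.37; z^3-coef -(-0.4)(1.19) = 0.476.]
Remaining roots from the quadratic factor 1 + (0.45) z + (1.19) z^2:
  Set 1 + (0.45) z + (1.19) z^2 = 0, i.e. a z^2 + b z + c = 0 with a = 1.19, b = 0.45, c = 1.
  Discriminant D = b^2 - 4ac = (0.45)^2 - 4*(1.19)*1 = 0.2025 - (4.76) = -4.5575.
  D < 0, so the roots are the complex-conjugate pair z = (-b +/- i sqrt(-D)) / (2a) = -0.1891 +/- 0.897i.
  For a conjugate pair |z|^2 = z * conj(z) = (product of roots) = c/a = 1/(1.19) = 0.840336, so |z| = sqrt(0.840336) = 0.9167 for both roots.
Moduli of all roots: 2.5000, 0.9167, 0.9167.
All moduli strictly greater than 1? No.
Verdict: Not invertible.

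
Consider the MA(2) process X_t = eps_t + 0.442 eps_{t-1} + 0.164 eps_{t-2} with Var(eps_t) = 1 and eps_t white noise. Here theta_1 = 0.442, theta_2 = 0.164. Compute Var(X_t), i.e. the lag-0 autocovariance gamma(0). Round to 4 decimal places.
\gamma(0) = 1.2223

For an MA(q) process X_t = eps_t + sum_i theta_i eps_{t-i} with
Var(eps_t) = sigma^2, the variance is
  gamma(0) = sigma^2 * (1 + sum_i theta_i^2).
  sum_i theta_i^2 = (0.442)^2 + (0.164)^2 = 0.195364 + 0.026896 = 0.22226.
  gamma(0) = 1 * (1 + 0.22226) = 1 * 1.22226 = 1.22226, which rounds to 1.2223.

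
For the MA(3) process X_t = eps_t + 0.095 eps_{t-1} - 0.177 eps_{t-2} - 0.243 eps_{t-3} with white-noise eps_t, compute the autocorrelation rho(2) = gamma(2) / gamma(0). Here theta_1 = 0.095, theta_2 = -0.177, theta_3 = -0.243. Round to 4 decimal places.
\rho(2) = -0.1820

For an MA(q) process with theta_0 = 1, the autocovariance is
  gamma(k) = sigma^2 * sum_{i=0..q-k} theta_i * theta_{i+k},
and rho(k) = gamma(k) / gamma(0). Sigma^2 cancels.
  numerator   = (1)*(-0.177) + (0.095)*(-0.243) = -0.200085.
  denominator = (1)^2 + (0.095)^2 + (-0.177)^2 + (-0.243)^2 = 1.099403.
  rho(2) = -0.200085 / 1.099403 = -0.1820.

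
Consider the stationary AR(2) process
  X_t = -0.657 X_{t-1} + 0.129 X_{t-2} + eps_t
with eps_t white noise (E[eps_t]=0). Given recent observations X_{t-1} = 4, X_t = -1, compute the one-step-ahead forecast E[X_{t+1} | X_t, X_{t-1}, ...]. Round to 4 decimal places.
E[X_{t+1} \mid \mathcal F_t] = 1.1730

For an AR(p) model X_t = c + sum_i phi_i X_{t-i} + eps_t, the
one-step-ahead conditional mean is
  E[X_{t+1} | X_t, ...] = c + sum_i phi_i X_{t+1-i}.
Substitute known values:
  E[X_{t+1} | ...] = (-0.657) * (-1) + (0.129) * (4)
                   = 1.1730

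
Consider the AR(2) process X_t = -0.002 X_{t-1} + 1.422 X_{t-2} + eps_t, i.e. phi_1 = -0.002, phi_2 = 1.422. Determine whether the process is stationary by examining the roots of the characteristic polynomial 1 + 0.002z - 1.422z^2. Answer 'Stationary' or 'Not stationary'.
\text{Not stationary}

The AR(p) characteristic polynomial is P(z) = 1 + 0.002z - 1.422z^2.
Stationarity requires all roots to lie outside the unit circle, i.e. |z| > 1 for every root.
Set 1 + (0.002) z + (-1.422) z^2 = 0, i.e. a z^2 + b z + c = 0 with a = -1.422, b = 0.002, c = 1.
Discriminant D = b^2 - 4ac = (0.002)^2 - 4*(-1.422)*1 = 0.000004 - (-5.688) = 5.688004.
D >= 0, so the roots are real: z = (-b +/- sqrt(D)) / (2a) = (-0.002 +/- 2.384954) / (-2.844).
  z_1 = (-0.002 + 2.384954) / (-2.844) = -0.8379,   |z_1| = 0.8379.
  z_2 = (-0.002 - 2.384954) / (-2.844) = 0.8393,   |z_2| = 0.8393.
Moduli of all roots: 0.8379, 0.8393.
All moduli strictly greater than 1? No.
Verdict: Not stationary.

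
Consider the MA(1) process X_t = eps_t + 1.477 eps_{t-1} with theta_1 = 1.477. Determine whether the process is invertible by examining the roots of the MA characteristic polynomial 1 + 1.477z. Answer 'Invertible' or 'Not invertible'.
\text{Not invertible}

The MA(q) characteristic polynomial is P(z) = 1 + 1.477z.
Invertibility requires all roots to lie outside the unit circle, i.e. |z| > 1 for every root.
This is linear in z: 1 + (1.477) z = 0  =>  z = -1/(1.477) = -0.677048,  |z| = 0.677048.
Moduli of all roots: 0.6770.
All moduli strictly greater than 1? No.
Verdict: Not invertible.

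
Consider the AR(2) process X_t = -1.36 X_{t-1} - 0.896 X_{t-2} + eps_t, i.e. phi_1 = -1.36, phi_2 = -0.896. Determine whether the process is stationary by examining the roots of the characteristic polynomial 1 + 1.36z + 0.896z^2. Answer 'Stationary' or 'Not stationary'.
\text{Stationary}

The AR(p) characteristic polynomial is P(z) = 1 + 1.36z + 0.896z^2.
Stationarity requires all roots to lie outside the unit circle, i.e. |z| > 1 for every root.
Set 1 + (1.36) z + (0.896) z^2 = 0, i.e. a z^2 + b z + c = 0 with a = 0.896, b = 1.36, c = 1.
Discriminant D = b^2 - 4ac = (1.36)^2 - 4*(0.896)*1 = 1.8496 - (3.584) = -1.7344.
D < 0, so the roots are the complex-conjugate pair z = (-b +/- i sqrt(-D)) / (2a) = -0.7589 +/- 0.7349i.
For a conjugate pair |z|^2 = z * conj(z) = (product of roots) = c/a = 1/(0.896) = 1.116071, so |z| = sqrt(1.116071) = 1.0564 for both roots.
Moduli of all roots: 1.0564, 1.0564.
All moduli strictly greater than 1? Yes.
Verdict: Stationary.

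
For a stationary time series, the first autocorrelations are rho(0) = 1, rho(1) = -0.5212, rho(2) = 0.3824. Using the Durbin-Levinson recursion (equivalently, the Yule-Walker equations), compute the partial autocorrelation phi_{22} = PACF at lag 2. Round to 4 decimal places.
\phi_{22} = 0.1521

The PACF at lag k is phi_{kk}, the last component of the solution
to the Yule-Walker system G_k phi = r_k where
  (G_k)_{ij} = rho(|i - j|), (r_k)_i = rho(i), i,j = 1..k.
Equivalently, Durbin-Levinson gives phi_{kk} iteratively:
  phi_{11} = rho(1)
  phi_{kk} = [rho(k) - sum_{j=1..k-1} phi_{k-1,j} rho(k-j)]
            / [1 - sum_{j=1..k-1} phi_{k-1,j} rho(j)],
  phi_{k,j} = phi_{k-1,j} - phi_{kk} phi_{k-1,k-j},  j = 1..k-1.
Step k = 1:
  phi_11 = rho(1) = -0.5212.
Step k = 2:
  phi_22 = [rho(2) - phi_11 rho(1)] / [1 - phi_11 rho(1)] = [0.3824 - (-0.5212)(-0.5212)] / [1 - (-0.5212)(-0.5212)]
         = 0.11075056 / 0.72835056 = 0.1521.
Therefore phi_{22} = 0.1521.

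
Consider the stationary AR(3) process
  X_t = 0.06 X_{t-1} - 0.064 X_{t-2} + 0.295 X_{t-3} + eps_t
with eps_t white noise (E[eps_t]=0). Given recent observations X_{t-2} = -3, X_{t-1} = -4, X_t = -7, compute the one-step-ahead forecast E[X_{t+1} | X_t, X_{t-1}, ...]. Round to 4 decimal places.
E[X_{t+1} \mid \mathcal F_t] = -1.0490

For an AR(p) model X_t = c + sum_i phi_i X_{t-i} + eps_t, the
one-step-ahead conditional mean is
  E[X_{t+1} | X_t, ...] = c + sum_i phi_i X_{t+1-i}.
Substitute known values:
  E[X_{t+1} | ...] = (0.06) * (-7) + (-0.064) * (-4) + (0.295) * (-3)
                   = -1.0490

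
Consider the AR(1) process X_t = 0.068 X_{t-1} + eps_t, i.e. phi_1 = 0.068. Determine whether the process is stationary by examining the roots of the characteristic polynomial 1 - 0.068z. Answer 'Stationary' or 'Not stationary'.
\text{Stationary}

The AR(p) characteristic polynomial is P(z) = 1 - 0.068z.
Stationarity requires all roots to lie outside the unit circle, i.e. |z| > 1 for every root.
This is linear in z: 1 + (-0.068) z = 0  =>  z = -1/(-0.068) = 14.705882,  |z| = 14.705882.
Moduli of all roots: 14.7059.
All moduli strictly greater than 1? Yes.
Verdict: Stationary.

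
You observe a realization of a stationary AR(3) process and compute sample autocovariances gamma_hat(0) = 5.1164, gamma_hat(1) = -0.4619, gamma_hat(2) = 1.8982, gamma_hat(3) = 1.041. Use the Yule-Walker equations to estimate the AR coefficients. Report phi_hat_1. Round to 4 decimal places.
\hat\phi_{1} = -0.1670

The Yule-Walker equations for an AR(p) process read, in matrix form,
  Gamma_p phi = r_p,   with   (Gamma_p)_{ij} = gamma(|i - j|),
                       (r_p)_i = gamma(i),   i,j = 1..p.
Substitute the sample gammas (Toeplitz matrix and right-hand side of size 3):
  Gamma_p = [[5.1164, -0.4619, 1.8982], [-0.4619, 5.1164, -0.4619], [1.8982, -0.4619, 5.1164]]
  r_p     = [-0.4619, 1.8982, 1.041]
Written out (R1..R3):
  (R1) 5.1164 phi_1 - 0.4619 phi_2 + 1.8982 phi_3 = -0.4619
  (R2) -0.4619 phi_1 + 5.1164 phi_2 - 0.4619 phi_3 = 1.8982
  (R3) 1.8982 phi_1 - 0.4619 phi_2 + 5.1164 phi_3 = 1.041
Gaussian elimination:
  R2 <- R2 - (-0.4619/5.1164) R1 = R2 - (-0.090278) R1:  5.0747 phi_2 - 0.290534 phi_3 = 1.8565
  R3 <- R3 - (1.8982/5.1164) R1 = R3 - (0.371003) R1:  -0.290534 phi_2 + 4.412162 phi_3 = 1.212366
  R3 <- R3 - (-0.290534/5.0747) R2 = R3 - (-0.057251) R2:  4.395529 phi_3 = 1.318654
Back-substitution:
  phi_hat_3 = 1.318654 / 4.395529 = 0.299999
  phi_hat_2 = (1.8565 - (-0.290534)(0.299999)) / 5.0747 = 0.38301
  phi_hat_1 = (-0.4619 - (-0.4619)(0.38301) - (1.8982)(0.299999)) / 5.1164 = -0.167001
So phi_hat = [-0.1670, 0.3830, 0.3000].
Therefore phi_hat_1 = -0.1670.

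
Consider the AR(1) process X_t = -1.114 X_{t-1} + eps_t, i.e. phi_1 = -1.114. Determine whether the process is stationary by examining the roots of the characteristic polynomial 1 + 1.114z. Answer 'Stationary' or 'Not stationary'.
\text{Not stationary}

The AR(p) characteristic polynomial is P(z) = 1 + 1.114z.
Stationarity requires all roots to lie outside the unit circle, i.e. |z| > 1 for every root.
This is linear in z: 1 + (1.114) z = 0  =>  z = -1/(1.114) = -0.897666,  |z| = 0.897666.
Moduli of all roots: 0.8977.
All moduli strictly greater than 1? No.
Verdict: Not stationary.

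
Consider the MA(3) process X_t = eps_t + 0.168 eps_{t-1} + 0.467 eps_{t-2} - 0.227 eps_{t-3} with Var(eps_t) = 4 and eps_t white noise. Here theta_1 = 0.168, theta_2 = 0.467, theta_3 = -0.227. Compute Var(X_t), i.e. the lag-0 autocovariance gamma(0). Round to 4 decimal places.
\gamma(0) = 5.1914

For an MA(q) process X_t = eps_t + sum_i theta_i eps_{t-i} with
Var(eps_t) = sigma^2, the variance is
  gamma(0) = sigma^2 * (1 + sum_i theta_i^2).
  sum_i theta_i^2 = (0.168)^2 + (0.467)^2 + (-0.227)^2 = 0.028224 + 0.218089 + 0.051529 = 0.297842.
  gamma(0) = 4 * (1 + 0.297842) = 4 * 1.297842 = 5.191368, which rounds to 5.1914.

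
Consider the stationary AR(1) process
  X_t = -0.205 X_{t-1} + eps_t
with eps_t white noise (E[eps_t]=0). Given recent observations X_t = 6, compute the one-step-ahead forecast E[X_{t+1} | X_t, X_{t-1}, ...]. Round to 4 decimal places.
E[X_{t+1} \mid \mathcal F_t] = -1.2300

For an AR(p) model X_t = c + sum_i phi_i X_{t-i} + eps_t, the
one-step-ahead conditional mean is
  E[X_{t+1} | X_t, ...] = c + sum_i phi_i X_{t+1-i}.
Substitute known values:
  E[X_{t+1} | ...] = (-0.205) * (6)
                   = -1.2300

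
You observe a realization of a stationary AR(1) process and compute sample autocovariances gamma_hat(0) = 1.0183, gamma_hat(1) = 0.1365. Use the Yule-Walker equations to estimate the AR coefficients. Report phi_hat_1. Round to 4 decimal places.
\hat\phi_{1} = 0.1340

The Yule-Walker equations for an AR(p) process read, in matrix form,
  Gamma_p phi = r_p,   with   (Gamma_p)_{ij} = gamma(|i - j|),
                       (r_p)_i = gamma(i),   i,j = 1..p.
Substitute the sample gammas (Toeplitz matrix and right-hand side of size 1):
  Gamma_p = [[1.0183]]
  r_p     = [0.1365]
With p = 1 this is the single equation gamma(0) phi_1 = gamma(1):
  phi_hat_1 = gamma(1) / gamma(0) = 0.1365 / 1.0183 = 0.1340.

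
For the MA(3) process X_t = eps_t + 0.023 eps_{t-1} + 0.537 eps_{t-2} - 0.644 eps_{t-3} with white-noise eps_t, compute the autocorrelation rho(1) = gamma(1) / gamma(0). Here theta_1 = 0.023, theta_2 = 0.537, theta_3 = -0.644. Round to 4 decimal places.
\rho(1) = -0.1822

For an MA(q) process with theta_0 = 1, the autocovariance is
  gamma(k) = sigma^2 * sum_{i=0..q-k} theta_i * theta_{i+k},
and rho(k) = gamma(k) / gamma(0). Sigma^2 cancels.
  numerator   = (1)*(0.023) + (0.023)*(0.537) + (0.537)*(-0.644) = -0.310477.
  denominator = (1)^2 + (0.023)^2 + (0.537)^2 + (-0.644)^2 = 1.703634.
  rho(1) = -0.310477 / 1.703634 = -0.1822.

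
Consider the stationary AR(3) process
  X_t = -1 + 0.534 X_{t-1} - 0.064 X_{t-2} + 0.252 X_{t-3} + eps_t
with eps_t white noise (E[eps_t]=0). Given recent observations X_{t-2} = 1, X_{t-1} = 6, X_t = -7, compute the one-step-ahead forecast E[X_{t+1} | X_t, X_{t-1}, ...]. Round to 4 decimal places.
E[X_{t+1} \mid \mathcal F_t] = -4.8700

For an AR(p) model X_t = c + sum_i phi_i X_{t-i} + eps_t, the
one-step-ahead conditional mean is
  E[X_{t+1} | X_t, ...] = c + sum_i phi_i X_{t+1-i}.
Substitute known values:
  E[X_{t+1} | ...] = -1 + (0.534) * (-7) + (-0.064) * (6) + (0.252) * (1)
                   = -4.8700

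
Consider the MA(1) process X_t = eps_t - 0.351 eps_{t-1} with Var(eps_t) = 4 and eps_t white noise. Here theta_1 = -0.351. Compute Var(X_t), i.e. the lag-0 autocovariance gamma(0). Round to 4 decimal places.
\gamma(0) = 4.4928

For an MA(q) process X_t = eps_t + sum_i theta_i eps_{t-i} with
Var(eps_t) = sigma^2, the variance is
  gamma(0) = sigma^2 * (1 + sum_i theta_i^2).
  sum_i theta_i^2 = (-0.351)^2 = 0.123201.
  gamma(0) = 4 * (1 + 0.123201) = 4 * 1.123201 = 4.492804, which rounds to 4.4928.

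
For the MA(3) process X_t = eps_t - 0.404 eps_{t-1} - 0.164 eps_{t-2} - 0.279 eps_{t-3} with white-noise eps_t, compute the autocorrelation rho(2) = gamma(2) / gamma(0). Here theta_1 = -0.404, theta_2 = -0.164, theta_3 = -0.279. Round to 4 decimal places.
\rho(2) = -0.0404

For an MA(q) process with theta_0 = 1, the autocovariance is
  gamma(k) = sigma^2 * sum_{i=0..q-k} theta_i * theta_{i+k},
and rho(k) = gamma(k) / gamma(0). Sigma^2 cancels.
  numerator   = (1)*(-0.164) + (-0.404)*(-0.279) = -0.051284.
  denominator = (1)^2 + (-0.404)^2 + (-0.164)^2 + (-0.279)^2 = 1.267953.
  rho(2) = -0.051284 / 1.267953 = -0.0404.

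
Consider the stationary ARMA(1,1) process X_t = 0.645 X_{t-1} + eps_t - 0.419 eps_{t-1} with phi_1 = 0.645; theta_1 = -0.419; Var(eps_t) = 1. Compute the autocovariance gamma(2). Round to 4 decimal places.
\gamma(2) = 0.1822

Multiply the model equation by X_{t-k} and take expectations. With theta_0 = psi_0 = 1 and psi_j the MA(infinity) weights, this gives
  gamma(k) - sum_i phi_i gamma(k-i) = c_k,
  c_k = sigma^2 * sum_{j=k..q} theta_j psi_{j-k}   (c_k = 0 for k > q),
using gamma(-m) = gamma(m).
psi-weights needed (psi_j = theta_j + sum_i phi_i psi_{j-i}):
  psi_1 = theta_1 + phi_1 = -0.419 + (0.645) = 0.226
Right-hand sides:
  c_0 = sigma^2 (1 + theta_1 psi_1) = 1 * (1 + (-0.419)(0.226)) = 1 * 0.905306 = 0.905306
  c_1 = sigma^2 theta_1 = 1 * (-0.419) = -0.419
  c_2 = 0
Equations for k = 0 and k = 1 (AR order 1):
  gamma(0) = phi_1 gamma(1) + c_0
  gamma(1) = phi_1 gamma(0) + c_1
Substituting the second into the first: gamma(0) (1 - phi_1^2) = c_0 + phi_1 c_1, so
  gamma(0) = (c_0 + phi_1 c_1) / (1 - phi_1^2) = (0.905306 + (0.645)(-0.419)) / (1 - (0.645)^2) = 0.635051 / 0.583975 = 1.087463.
  gamma(1) = phi_1 gamma(0) + c_1 = (0.645)(1.087463) + (-0.419) = 0.282413.
For k = 2 (> q): gamma(2) = phi_1 gamma(1) = (0.645)(0.282413) = 0.182157.
Therefore gamma(2) = 0.1822 (to 4 decimal places).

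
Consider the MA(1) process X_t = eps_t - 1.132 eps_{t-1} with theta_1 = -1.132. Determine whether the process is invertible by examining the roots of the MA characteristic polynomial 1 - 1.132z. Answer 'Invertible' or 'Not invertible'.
\text{Not invertible}

The MA(q) characteristic polynomial is P(z) = 1 - 1.132z.
Invertibility requires all roots to lie outside the unit circle, i.e. |z| > 1 for every root.
This is linear in z: 1 + (-1.132) z = 0  =>  z = -1/(-1.132) = 0.883392,  |z| = 0.883392.
Moduli of all roots: 0.8834.
All moduli strictly greater than 1? No.
Verdict: Not invertible.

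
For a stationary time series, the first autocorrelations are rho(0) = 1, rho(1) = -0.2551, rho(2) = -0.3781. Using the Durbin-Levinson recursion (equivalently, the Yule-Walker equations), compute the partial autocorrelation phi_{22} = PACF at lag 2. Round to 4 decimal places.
\phi_{22} = -0.4740

The PACF at lag k is phi_{kk}, the last component of the solution
to the Yule-Walker system G_k phi = r_k where
  (G_k)_{ij} = rho(|i - j|), (r_k)_i = rho(i), i,j = 1..k.
Equivalently, Durbin-Levinson gives phi_{kk} iteratively:
  phi_{11} = rho(1)
  phi_{kk} = [rho(k) - sum_{j=1..k-1} phi_{k-1,j} rho(k-j)]
            / [1 - sum_{j=1..k-1} phi_{k-1,j} rho(j)],
  phi_{k,j} = phi_{k-1,j} - phi_{kk} phi_{k-1,k-j},  j = 1..k-1.
Step k = 1:
  phi_11 = rho(1) = -0.2551.
Step k = 2:
  phi_22 = [rho(2) - phi_11 rho(1)] / [1 - phi_11 rho(1)] = [-0.3781 - (-0.2551)(-0.2551)] / [1 - (-0.2551)(-0.2551)]
         = -0.44317601 / 0.93492399 = -0.474.
Therefore phi_{22} = -0.4740.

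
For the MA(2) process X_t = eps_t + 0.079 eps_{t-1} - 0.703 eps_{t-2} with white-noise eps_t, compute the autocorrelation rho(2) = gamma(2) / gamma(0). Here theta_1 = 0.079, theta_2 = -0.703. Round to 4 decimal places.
\rho(2) = -0.4685

For an MA(q) process with theta_0 = 1, the autocovariance is
  gamma(k) = sigma^2 * sum_{i=0..q-k} theta_i * theta_{i+k},
and rho(k) = gamma(k) / gamma(0). Sigma^2 cancels.
  numerator   = (1)*(-0.703) = -0.703.
  denominator = (1)^2 + (0.079)^2 + (-0.703)^2 = 1.50045.
  rho(2) = -0.703 / 1.50045 = -0.4685.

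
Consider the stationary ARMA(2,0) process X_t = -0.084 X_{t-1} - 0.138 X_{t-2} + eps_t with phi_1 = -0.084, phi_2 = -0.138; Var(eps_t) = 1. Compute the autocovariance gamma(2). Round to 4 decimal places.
\gamma(2) = -0.1351

Multiply the model equation by X_{t-k} and take expectations. With theta_0 = psi_0 = 1 and psi_j the MA(infinity) weights, this gives
  gamma(k) - sum_i phi_i gamma(k-i) = c_k,
  c_k = sigma^2 * sum_{j=k..q} theta_j psi_{j-k}   (c_k = 0 for k > q),
using gamma(-m) = gamma(m).
Pure AR (q = 0): c_0 = sigma^2 = 1, c_k = 0 for k >= 1.
Equations for k = 0, 1, 2 (AR order 2, c_2 = 0):
  (E0) gamma(0) = phi_1 gamma(1) + phi_2 gamma(2) + c_0
  (E1) gamma(1) = phi_1 gamma(0) + phi_2 gamma(1) + c_1
  (E2) gamma(2) = phi_1 gamma(1) + phi_2 gamma(0)
From (E1): gamma(1) = A gamma(0) + B with
  A = phi_1 / (1 - phi_2) = -0.084 / 1.138 = -0.073814,   B = c_1 / (1 - phi_2) = 0 / 1.138 = 0.
Insert (E2) into (E0): gamma(0) (1 - phi_2^2) = phi_1 (1 + phi_2) gamma(1) + c_0.
  phi_1 (1 + phi_2) = (-0.084)(0.862) = -0.072408,   1 - phi_2^2 = 0.980956.
Replace gamma(1) by A gamma(0) + B and collect gamma(0):
  gamma(0) [0.980956 - (-0.072408)(-0.073814)] = c_0 = 1
  gamma(0) * 0.975611 = 1
  gamma(0) = 1 / 0.975611 = 1.024998.
  gamma(1) = A gamma(0) = (-0.073814)(1.024998) = -0.075659.
  gamma(2) = phi_1 gamma(1) + phi_2 gamma(0) = (-0.084)(-0.075659) + (-0.138)(1.024998) = -0.135094.
Therefore gamma(2) = -0.1351 (to 4 decimal places).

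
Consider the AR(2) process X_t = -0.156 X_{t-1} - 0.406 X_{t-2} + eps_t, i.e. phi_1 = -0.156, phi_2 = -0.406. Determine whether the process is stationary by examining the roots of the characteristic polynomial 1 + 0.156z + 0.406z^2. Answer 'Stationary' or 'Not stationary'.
\text{Stationary}

The AR(p) characteristic polynomial is P(z) = 1 + 0.156z + 0.406z^2.
Stationarity requires all roots to lie outside the unit circle, i.e. |z| > 1 for every root.
Set 1 + (0.156) z + (0.406) z^2 = 0, i.e. a z^2 + b z + c = 0 with a = 0.406, b = 0.156, c = 1.
Discriminant D = b^2 - 4ac = (0.156)^2 - 4*(0.406)*1 = 0.024336 - (1.624) = -1.599664.
D < 0, so the roots are the complex-conjugate pair z = (-b +/- i sqrt(-D)) / (2a) = -0.1921 +/- 1.5576i.
For a conjugate pair |z|^2 = z * conj(z) = (product of roots) = c/a = 1/(0.406) = 2.463054, so |z| = sqrt(2.463054) = 1.5694 for both roots.
Moduli of all roots: 1.5694, 1.5694.
All moduli strictly greater than 1? Yes.
Verdict: Stationary.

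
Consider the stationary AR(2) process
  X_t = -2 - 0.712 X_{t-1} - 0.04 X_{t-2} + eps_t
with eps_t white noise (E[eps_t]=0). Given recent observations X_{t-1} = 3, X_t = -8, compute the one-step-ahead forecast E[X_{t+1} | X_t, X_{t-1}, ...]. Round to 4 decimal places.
E[X_{t+1} \mid \mathcal F_t] = 3.5760

For an AR(p) model X_t = c + sum_i phi_i X_{t-i} + eps_t, the
one-step-ahead conditional mean is
  E[X_{t+1} | X_t, ...] = c + sum_i phi_i X_{t+1-i}.
Substitute known values:
  E[X_{t+1} | ...] = -2 + (-0.712) * (-8) + (-0.04) * (3)
                   = 3.5760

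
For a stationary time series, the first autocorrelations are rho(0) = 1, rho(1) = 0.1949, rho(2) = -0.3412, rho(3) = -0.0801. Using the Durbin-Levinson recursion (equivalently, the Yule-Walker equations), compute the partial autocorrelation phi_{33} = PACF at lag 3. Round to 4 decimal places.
\phi_{33} = 0.1101

The PACF at lag k is phi_{kk}, the last component of the solution
to the Yule-Walker system G_k phi = r_k where
  (G_k)_{ij} = rho(|i - j|), (r_k)_i = rho(i), i,j = 1..k.
Equivalently, Durbin-Levinson gives phi_{kk} iteratively:
  phi_{11} = rho(1)
  phi_{kk} = [rho(k) - sum_{j=1..k-1} phi_{k-1,j} rho(k-j)]
            / [1 - sum_{j=1..k-1} phi_{k-1,j} rho(j)],
  phi_{k,j} = phi_{k-1,j} - phi_{kk} phi_{k-1,k-j},  j = 1..k-1.
Step k = 1:
  phi_11 = rho(1) = 0.1949.
Step k = 2:
  phi_22 = [rho(2) - phi_11 rho(1)] / [1 - phi_11 rho(1)] = [-0.3412 - (0.1949)(0.1949)] / [1 - (0.1949)(0.1949)]
         = -0.37918601 / 0.96201399 = -0.394159.
  Update: phi_21 = phi_11 - phi_22 phi_11 = 0.1949 - (-0.394159)(0.1949) = 0.271721.
Step k = 3:
  phi_33 = [rho(3) - phi_21 rho(2) - phi_22 rho(1)] / [1 - phi_21 rho(1) - phi_22 rho(2)]
    numerator   = -0.0801 - (0.271721)(-0.3412) - (-0.394159)(0.1949) = 0.08943287
    denominator = 1 - (0.271721)(0.1949) - (-0.394159)(-0.3412) = 0.81255459
  phi_33 = 0.08943287 / 0.81255459 = 0.1101.
Therefore phi_{33} = 0.1101.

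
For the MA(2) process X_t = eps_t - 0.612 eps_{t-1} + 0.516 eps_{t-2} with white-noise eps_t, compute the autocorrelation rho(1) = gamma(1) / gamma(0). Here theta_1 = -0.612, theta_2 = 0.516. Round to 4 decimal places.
\rho(1) = -0.5655

For an MA(q) process with theta_0 = 1, the autocovariance is
  gamma(k) = sigma^2 * sum_{i=0..q-k} theta_i * theta_{i+k},
and rho(k) = gamma(k) / gamma(0). Sigma^2 cancels.
  numerator   = (1)*(-0.612) + (-0.612)*(0.516) = -0.927792.
  denominator = (1)^2 + (-0.612)^2 + (0.516)^2 = 1.6408.
  rho(1) = -0.927792 / 1.6408 = -0.5655.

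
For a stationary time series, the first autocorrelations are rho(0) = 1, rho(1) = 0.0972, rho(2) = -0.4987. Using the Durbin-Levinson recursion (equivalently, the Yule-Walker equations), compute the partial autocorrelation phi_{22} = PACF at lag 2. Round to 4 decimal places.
\phi_{22} = -0.5130

The PACF at lag k is phi_{kk}, the last component of the solution
to the Yule-Walker system G_k phi = r_k where
  (G_k)_{ij} = rho(|i - j|), (r_k)_i = rho(i), i,j = 1..k.
Equivalently, Durbin-Levinson gives phi_{kk} iteratively:
  phi_{11} = rho(1)
  phi_{kk} = [rho(k) - sum_{j=1..k-1} phi_{k-1,j} rho(k-j)]
            / [1 - sum_{j=1..k-1} phi_{k-1,j} rho(j)],
  phi_{k,j} = phi_{k-1,j} - phi_{kk} phi_{k-1,k-j},  j = 1..k-1.
Step k = 1:
  phi_11 = rho(1) = 0.0972.
Step k = 2:
  phi_22 = [rho(2) - phi_11 rho(1)] / [1 - phi_11 rho(1)] = [-0.4987 - (0.0972)(0.0972)] / [1 - (0.0972)(0.0972)]
         = -0.50814784 / 0.99055216 = -0.513.
Therefore phi_{22} = -0.5130.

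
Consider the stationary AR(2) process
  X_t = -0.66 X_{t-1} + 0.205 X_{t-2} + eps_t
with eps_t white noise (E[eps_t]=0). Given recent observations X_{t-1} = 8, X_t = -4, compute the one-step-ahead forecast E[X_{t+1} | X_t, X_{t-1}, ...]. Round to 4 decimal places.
E[X_{t+1} \mid \mathcal F_t] = 4.2800

For an AR(p) model X_t = c + sum_i phi_i X_{t-i} + eps_t, the
one-step-ahead conditional mean is
  E[X_{t+1} | X_t, ...] = c + sum_i phi_i X_{t+1-i}.
Substitute known values:
  E[X_{t+1} | ...] = (-0.66) * (-4) + (0.205) * (8)
                   = 4.2800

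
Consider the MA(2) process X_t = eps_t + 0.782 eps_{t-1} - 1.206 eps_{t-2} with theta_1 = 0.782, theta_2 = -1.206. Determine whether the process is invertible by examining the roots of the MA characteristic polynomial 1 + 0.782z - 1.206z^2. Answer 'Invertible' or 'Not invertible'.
\text{Not invertible}

The MA(q) characteristic polynomial is P(z) = 1 + 0.782z - 1.206z^2.
Invertibility requires all roots to lie outside the unit circle, i.e. |z| > 1 for every root.
Set 1 + (0.782) z + (-1.206) z^2 = 0, i.e. a z^2 + b z + c = 0 with a = -1.206, b = 0.782, c = 1.
Discriminant D = b^2 - 4ac = (0.782)^2 - 4*(-1.206)*1 = 0.611524 - (-4.824) = 5.435524.
D >= 0, so the roots are real: z = (-b +/- sqrt(D)) / (2a) = (-0.782 +/- 2.331421) / (-2.412).
  z_1 = (-0.782 + 2.331421) / (-2.412) = -0.6424,   |z_1| = 0.6424.
  z_2 = (-0.782 - 2.331421) / (-2.412) = 1.2908,   |z_2| = 1.2908.
Moduli of all roots: 0.6424, 1.2908.
All moduli strictly greater than 1? No.
Verdict: Not invertible.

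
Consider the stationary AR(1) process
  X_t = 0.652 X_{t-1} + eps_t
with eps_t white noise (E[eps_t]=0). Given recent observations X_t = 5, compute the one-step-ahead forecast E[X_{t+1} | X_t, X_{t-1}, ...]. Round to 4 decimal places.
E[X_{t+1} \mid \mathcal F_t] = 3.2600

For an AR(p) model X_t = c + sum_i phi_i X_{t-i} + eps_t, the
one-step-ahead conditional mean is
  E[X_{t+1} | X_t, ...] = c + sum_i phi_i X_{t+1-i}.
Substitute known values:
  E[X_{t+1} | ...] = (0.652) * (5)
                   = 3.2600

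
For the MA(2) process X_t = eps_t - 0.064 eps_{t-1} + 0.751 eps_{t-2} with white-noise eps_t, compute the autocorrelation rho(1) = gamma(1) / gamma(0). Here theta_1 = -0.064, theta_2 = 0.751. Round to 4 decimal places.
\rho(1) = -0.0715

For an MA(q) process with theta_0 = 1, the autocovariance is
  gamma(k) = sigma^2 * sum_{i=0..q-k} theta_i * theta_{i+k},
and rho(k) = gamma(k) / gamma(0). Sigma^2 cancels.
  numerator   = (1)*(-0.064) + (-0.064)*(0.751) = -0.112064.
  denominator = (1)^2 + (-0.064)^2 + (0.751)^2 = 1.568097.
  rho(1) = -0.112064 / 1.568097 = -0.0715.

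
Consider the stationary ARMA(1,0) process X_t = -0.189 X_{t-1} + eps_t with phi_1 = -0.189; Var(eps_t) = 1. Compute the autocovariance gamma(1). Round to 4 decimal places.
\gamma(1) = -0.1960

Multiply the model equation by X_{t-k} and take expectations. With theta_0 = psi_0 = 1 and psi_j the MA(infinity) weights, this gives
  gamma(k) - sum_i phi_i gamma(k-i) = c_k,
  c_k = sigma^2 * sum_{j=k..q} theta_j psi_{j-k}   (c_k = 0 for k > q),
using gamma(-m) = gamma(m).
Pure AR (q = 0): c_0 = sigma^2 = 1, c_k = 0 for k >= 1.
Equations for k = 0 and k = 1 (AR order 1):
  gamma(0) = phi_1 gamma(1) + c_0
  gamma(1) = phi_1 gamma(0) + c_1
Substituting the second into the first: gamma(0) (1 - phi_1^2) = c_0 + phi_1 c_1, so
  gamma(0) = c_0 / (1 - phi_1^2) = 1 / (1 - (-0.189)^2) = 1 / 0.964279 = 1.037044.
  gamma(1) = phi_1 gamma(0) = (-0.189)(1.037044) = -0.196001.
Therefore gamma(1) = -0.1960 (to 4 decimal places).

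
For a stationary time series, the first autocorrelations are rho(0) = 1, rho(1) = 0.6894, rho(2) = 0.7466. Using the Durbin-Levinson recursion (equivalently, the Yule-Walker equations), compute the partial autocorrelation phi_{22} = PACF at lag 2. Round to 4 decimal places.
\phi_{22} = 0.5171

The PACF at lag k is phi_{kk}, the last component of the solution
to the Yule-Walker system G_k phi = r_k where
  (G_k)_{ij} = rho(|i - j|), (r_k)_i = rho(i), i,j = 1..k.
Equivalently, Durbin-Levinson gives phi_{kk} iteratively:
  phi_{11} = rho(1)
  phi_{kk} = [rho(k) - sum_{j=1..k-1} phi_{k-1,j} rho(k-j)]
            / [1 - sum_{j=1..k-1} phi_{k-1,j} rho(j)],
  phi_{k,j} = phi_{k-1,j} - phi_{kk} phi_{k-1,k-j},  j = 1..k-1.
Step k = 1:
  phi_11 = rho(1) = 0.6894.
Step k = 2:
  phi_22 = [rho(2) - phi_11 rho(1)] / [1 - phi_11 rho(1)] = [0.7466 - (0.6894)(0.6894)] / [1 - (0.6894)(0.6894)]
         = 0.27132764 / 0.52472764 = 0.5171.
Therefore phi_{22} = 0.5171.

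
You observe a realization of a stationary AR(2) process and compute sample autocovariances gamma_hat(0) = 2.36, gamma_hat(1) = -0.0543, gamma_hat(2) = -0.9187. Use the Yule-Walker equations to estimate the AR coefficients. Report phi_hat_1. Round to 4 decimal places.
\hat\phi_{1} = -0.0320

The Yule-Walker equations for an AR(p) process read, in matrix form,
  Gamma_p phi = r_p,   with   (Gamma_p)_{ij} = gamma(|i - j|),
                       (r_p)_i = gamma(i),   i,j = 1..p.
Substitute the sample gammas (Toeplitz matrix and right-hand side of size 2):
  Gamma_p = [[2.36, -0.0543], [-0.0543, 2.36]]
  r_p     = [-0.0543, -0.9187]
Written out:
  2.36 phi_1 - 0.0543 phi_2 = -0.0543
  -0.0543 phi_1 + 2.36 phi_2 = -0.9187
Solve by Cramer's rule:
  det = gamma(0)^2 - gamma(1)^2 = (2.36)^2 - (-0.0543)^2 = 5.5696 - 0.00294849 = 5.56665151
  phi_hat_1 = [gamma(1) gamma(0) - gamma(1) gamma(2)] / det = [(-0.0543)(2.36) - (-0.0543)(-0.9187)] / 5.56665151 = -0.17803341 / 5.56665151 = -0.032
  phi_hat_2 = [gamma(0) gamma(2) - gamma(1)^2] / det = [(2.36)(-0.9187) - (-0.0543)^2] / 5.56665151 = -2.17108049 / 5.56665151 = -0.39
So phi_hat = [-0.0320, -0.3900].
Therefore phi_hat_1 = -0.0320.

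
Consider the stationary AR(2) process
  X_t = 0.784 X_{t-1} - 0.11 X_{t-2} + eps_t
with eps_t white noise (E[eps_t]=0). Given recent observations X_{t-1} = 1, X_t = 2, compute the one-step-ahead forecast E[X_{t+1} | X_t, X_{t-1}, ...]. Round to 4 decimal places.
E[X_{t+1} \mid \mathcal F_t] = 1.4580

For an AR(p) model X_t = c + sum_i phi_i X_{t-i} + eps_t, the
one-step-ahead conditional mean is
  E[X_{t+1} | X_t, ...] = c + sum_i phi_i X_{t+1-i}.
Substitute known values:
  E[X_{t+1} | ...] = (0.784) * (2) + (-0.11) * (1)
                   = 1.4580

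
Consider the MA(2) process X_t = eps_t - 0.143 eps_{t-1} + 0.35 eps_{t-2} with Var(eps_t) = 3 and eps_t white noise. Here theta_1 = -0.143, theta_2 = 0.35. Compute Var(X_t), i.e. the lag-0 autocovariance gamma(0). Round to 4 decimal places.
\gamma(0) = 3.4288

For an MA(q) process X_t = eps_t + sum_i theta_i eps_{t-i} with
Var(eps_t) = sigma^2, the variance is
  gamma(0) = sigma^2 * (1 + sum_i theta_i^2).
  sum_i theta_i^2 = (-0.143)^2 + (0.35)^2 = 0.020449 + 0.1225 = 0.142949.
  gamma(0) = 3 * (1 + 0.142949) = 3 * 1.142949 = 3.428847, which rounds to 3.4288.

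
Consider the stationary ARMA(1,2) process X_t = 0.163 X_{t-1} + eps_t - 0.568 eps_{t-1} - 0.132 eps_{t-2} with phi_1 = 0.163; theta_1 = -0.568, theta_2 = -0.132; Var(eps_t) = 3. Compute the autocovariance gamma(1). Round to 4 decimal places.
\gamma(1) = -0.9547

Multiply the model equation by X_{t-k} and take expectations. With theta_0 = psi_0 = 1 and psi_j the MA(infinity) weights, this gives
  gamma(k) - sum_i phi_i gamma(k-i) = c_k,
  c_k = sigma^2 * sum_{j=k..q} theta_j psi_{j-k}   (c_k = 0 for k > q),
using gamma(-m) = gamma(m).
psi-weights needed (psi_j = theta_j + sum_i phi_i psi_{j-i}):
  psi_1 = theta_1 + phi_1 = -0.568 + (0.163) = -0.405
  psi_2 = theta_2 + phi_1 psi_1 = -0.132 + (0.163)(-0.405) = -0.198015
Right-hand sides:
  c_0 = sigma^2 (1 + theta_1 psi_1 + theta_2 psi_2) = 3 * (1 + (-0.568)(-0.405) + (-0.132)(-0.198015)) = 3 * 1.256178 = 3.768534
  c_1 = sigma^2 (theta_1 + theta_2 psi_1) = 3 * (-0.568 + (-0.132)(-0.405)) = -1.54362
  c_2 = sigma^2 theta_2 = 3 * (-0.132) = -0.396
Equations for k = 0 and k = 1 (AR order 1):
  gamma(0) = phi_1 gamma(1) + c_0
  gamma(1) = phi_1 gamma(0) + c_1
Substituting the second into the first: gamma(0) (1 - phi_1^2) = c_0 + phi_1 c_1, so
  gamma(0) = (c_0 + phi_1 c_1) / (1 - phi_1^2) = (3.768534 + (0.163)(-1.54362)) / (1 - (0.163)^2) = 3.516924 / 0.973431 = 3.612915.
  gamma(1) = phi_1 gamma(0) + c_1 = (0.163)(3.612915) + (-1.54362) = -0.954715.
Therefore gamma(1) = -0.9547 (to 4 decimal places).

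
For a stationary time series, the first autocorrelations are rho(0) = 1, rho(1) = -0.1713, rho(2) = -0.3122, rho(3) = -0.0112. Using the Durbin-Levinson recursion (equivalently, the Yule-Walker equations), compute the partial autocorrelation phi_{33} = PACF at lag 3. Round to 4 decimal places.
\phi_{33} = -0.1690

The PACF at lag k is phi_{kk}, the last component of the solution
to the Yule-Walker system G_k phi = r_k where
  (G_k)_{ij} = rho(|i - j|), (r_k)_i = rho(i), i,j = 1..k.
Equivalently, Durbin-Levinson gives phi_{kk} iteratively:
  phi_{11} = rho(1)
  phi_{kk} = [rho(k) - sum_{j=1..k-1} phi_{k-1,j} rho(k-j)]
            / [1 - sum_{j=1..k-1} phi_{k-1,j} rho(j)],
  phi_{k,j} = phi_{k-1,j} - phi_{kk} phi_{k-1,k-j},  j = 1..k-1.
Step k = 1:
  phi_11 = rho(1) = -0.1713.
Step k = 2:
  phi_22 = [rho(2) - phi_11 rho(1)] / [1 - phi_11 rho(1)] = [-0.3122 - (-0.1713)(-0.1713)] / [1 - (-0.1713)(-0.1713)]
         = -0.34154369 / 0.97065631 = -0.351869.
  Update: phi_21 = phi_11 - phi_22 phi_11 = -0.1713 - (-0.351869)(-0.1713) = -0.231575.
Step k = 3:
  phi_33 = [rho(3) - phi_21 rho(2) - phi_22 rho(1)] / [1 - phi_21 rho(1) - phi_22 rho(2)]
    numerator   = -0.0112 - (-0.231575)(-0.3122) - (-0.351869)(-0.1713) = -0.14377288
    denominator = 1 - (-0.231575)(-0.1713) - (-0.351869)(-0.3122) = 0.85047773
  phi_33 = -0.14377288 / 0.85047773 = -0.169.
Therefore phi_{33} = -0.1690.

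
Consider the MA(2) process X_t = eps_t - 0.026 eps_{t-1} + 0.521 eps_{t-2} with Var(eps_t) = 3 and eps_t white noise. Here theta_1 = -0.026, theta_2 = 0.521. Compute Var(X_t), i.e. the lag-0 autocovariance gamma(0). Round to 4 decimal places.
\gamma(0) = 3.8164

For an MA(q) process X_t = eps_t + sum_i theta_i eps_{t-i} with
Var(eps_t) = sigma^2, the variance is
  gamma(0) = sigma^2 * (1 + sum_i theta_i^2).
  sum_i theta_i^2 = (-0.026)^2 + (0.521)^2 = 0.000676 + 0.271441 = 0.272117.
  gamma(0) = 3 * (1 + 0.272117) = 3 * 1.272117 = 3.816351, which rounds to 3.8164.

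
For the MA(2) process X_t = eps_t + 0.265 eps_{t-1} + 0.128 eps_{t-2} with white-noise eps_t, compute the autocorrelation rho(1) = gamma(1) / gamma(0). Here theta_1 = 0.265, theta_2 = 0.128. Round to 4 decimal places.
\rho(1) = 0.2751

For an MA(q) process with theta_0 = 1, the autocovariance is
  gamma(k) = sigma^2 * sum_{i=0..q-k} theta_i * theta_{i+k},
and rho(k) = gamma(k) / gamma(0). Sigma^2 cancels.
  numerator   = (1)*(0.265) + (0.265)*(0.128) = 0.29892.
  denominator = (1)^2 + (0.265)^2 + (0.128)^2 = 1.086609.
  rho(1) = 0.29892 / 1.086609 = 0.2751.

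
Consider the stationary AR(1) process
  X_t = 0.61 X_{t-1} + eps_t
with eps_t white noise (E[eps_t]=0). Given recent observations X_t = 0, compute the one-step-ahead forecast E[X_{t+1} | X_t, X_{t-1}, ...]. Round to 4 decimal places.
E[X_{t+1} \mid \mathcal F_t] = 0.0000

For an AR(p) model X_t = c + sum_i phi_i X_{t-i} + eps_t, the
one-step-ahead conditional mean is
  E[X_{t+1} | X_t, ...] = c + sum_i phi_i X_{t+1-i}.
Substitute known values:
  E[X_{t+1} | ...] = (0.61) * (0)
                   = 0.0000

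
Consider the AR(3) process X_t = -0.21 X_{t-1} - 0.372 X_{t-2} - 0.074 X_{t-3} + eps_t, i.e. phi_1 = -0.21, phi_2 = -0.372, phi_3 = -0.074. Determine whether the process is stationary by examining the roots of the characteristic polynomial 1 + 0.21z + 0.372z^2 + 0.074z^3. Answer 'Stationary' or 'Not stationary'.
\text{Stationary}

The AR(p) characteristic polynomial is P(z) = 1 + 0.21z + 0.372z^2 + 0.074z^3.
Stationarity requires all roots to lie outside the unit circle, i.e. |z| > 1 for every root.
Degree 3: look for a simple real root z0 first, then factor out (1 - z/z0) and solve the remaining quadratic.
Testing z0 = -5: P(-5) = 1 + (0.21)(-5) + (0.372)(-5)^2 + (0.074)(-5)^3
  = 1 + (-1.05) + (9.3) + (-9.25) = 0.  So z_0 = -5 is a root, |z_0| = 5.
Divide out the factor (1 + 0.2 z) = (1 - z/z0) (since 1/z0 = -0.2):
  P(z) = (1 + 0.2 z)(1 + (0.01) z + (0.37) z^2)
  [check: z-coef 0.01 - (-0.2) = 0.21; z^2-coef 0.37 - (-0.2)(0.01) = 0.372; z^3-coef -(-0.2)(0.37) = 0.074.]
Remaining roots from the quadratic factor 1 + (0.01) z + (0.37) z^2:
  Set 1 + (0.01) z + (0.37) z^2 = 0, i.e. a z^2 + b z + c = 0 with a = 0.37, b = 0.01, c = 1.
  Discriminant D = b^2 - 4ac = (0.01)^2 - 4*(0.37)*1 = 0.0001 - (1.48) = -1.4799.
  D < 0, so the roots are the complex-conjugate pair z = (-b +/- i sqrt(-D)) / (2a) = -0.0135 +/- 1.6439i.
  For a conjugate pair |z|^2 = z * conj(z) = (product of roots) = c/a = 1/(0.37) = 2.702703, so |z| = sqrt(2.702703) = 1.644 for both roots.
Moduli of all roots: 5.0000, 1.6440, 1.6440.
All moduli strictly greater than 1? Yes.
Verdict: Stationary.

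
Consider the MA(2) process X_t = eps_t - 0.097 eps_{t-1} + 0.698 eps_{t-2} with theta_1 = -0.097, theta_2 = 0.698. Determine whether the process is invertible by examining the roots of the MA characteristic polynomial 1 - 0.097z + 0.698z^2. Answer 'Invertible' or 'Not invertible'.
\text{Invertible}

The MA(q) characteristic polynomial is P(z) = 1 - 0.097z + 0.698z^2.
Invertibility requires all roots to lie outside the unit circle, i.e. |z| > 1 for every root.
Set 1 + (-0.097) z + (0.698) z^2 = 0, i.e. a z^2 + b z + c = 0 with a = 0.698, b = -0.097, c = 1.
Discriminant D = b^2 - 4ac = (-0.097)^2 - 4*(0.698)*1 = 0.009409 - (2.792) = -2.782591.
D < 0, so the roots are the complex-conjugate pair z = (-b +/- i sqrt(-D)) / (2a) = 0.0695 +/- 1.1949i.
For a conjugate pair |z|^2 = z * conj(z) = (product of roots) = c/a = 1/(0.698) = 1.432665, so |z| = sqrt(1.432665) = 1.1969 for both roots.
Moduli of all roots: 1.1969, 1.1969.
All moduli strictly greater than 1? Yes.
Verdict: Invertible.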